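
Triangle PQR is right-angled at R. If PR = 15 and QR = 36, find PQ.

PQ = sqrt(15^2 + 36^2) = sqrt(1521) = 39

39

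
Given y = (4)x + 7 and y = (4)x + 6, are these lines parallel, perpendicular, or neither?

Slope of line 1: m1 = 4
Slope of line 2: m2 = 4
m1 = m2, so the lines are parallel.

Parallel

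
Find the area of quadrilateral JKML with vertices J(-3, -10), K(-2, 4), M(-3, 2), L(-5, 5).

Shoelace: sum of cross terms = 36, Area = (1/2)|36| = 18

18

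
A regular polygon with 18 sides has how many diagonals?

Total line segments between 18 vertices = C(18,2) = 153.
Subtract the 18 sides: 153 - 18 = 135 diagonals.

135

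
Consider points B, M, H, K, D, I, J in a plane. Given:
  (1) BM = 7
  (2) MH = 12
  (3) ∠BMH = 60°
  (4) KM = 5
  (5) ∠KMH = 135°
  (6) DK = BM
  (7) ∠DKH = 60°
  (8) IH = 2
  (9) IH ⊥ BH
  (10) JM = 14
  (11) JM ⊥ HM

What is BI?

Step 1: By the law of cosines on triangle BMH: BH² = 7² + 12² − 2·7·12·cos(60°) = 109, so BH = √109.
Step 2: By the law of cosines on triangle BHI: BI² = √109² + 2² − 2·√109·2·cos(90°) = 113, so BI = √113.

Therefore, the length of BI = √113.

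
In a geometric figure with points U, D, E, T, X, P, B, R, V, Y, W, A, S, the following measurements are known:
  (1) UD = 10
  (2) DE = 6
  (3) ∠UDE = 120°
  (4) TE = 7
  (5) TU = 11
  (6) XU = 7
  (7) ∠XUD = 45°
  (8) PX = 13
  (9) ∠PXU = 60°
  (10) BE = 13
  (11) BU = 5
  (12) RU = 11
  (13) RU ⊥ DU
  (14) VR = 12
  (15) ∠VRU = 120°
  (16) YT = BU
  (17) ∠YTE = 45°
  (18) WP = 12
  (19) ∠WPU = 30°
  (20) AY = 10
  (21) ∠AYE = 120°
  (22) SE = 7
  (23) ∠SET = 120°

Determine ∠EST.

Step 1: By the law of cosines on triangle SET: ST² = 7² + 7² − 2·7·7·cos(120°) = 147, so ST = 7·√3.
Step 2: By the inverse law of cosines on triangle EST: cos(∠EST) = (7² + (7·√3)² − 7²) / (2·7·7·√3) = 147/169.74 = 0.866, so ∠EST = 30°.

Therefore, the measure of angle ∠EST = 30°.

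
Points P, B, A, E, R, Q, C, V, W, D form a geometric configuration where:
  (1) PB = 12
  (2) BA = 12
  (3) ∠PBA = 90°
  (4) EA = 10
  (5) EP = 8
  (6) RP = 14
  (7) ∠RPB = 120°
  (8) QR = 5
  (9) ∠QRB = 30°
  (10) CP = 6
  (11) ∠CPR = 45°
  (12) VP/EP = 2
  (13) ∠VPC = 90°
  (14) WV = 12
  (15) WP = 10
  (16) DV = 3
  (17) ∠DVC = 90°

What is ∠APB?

Step 1: By the law of cosines on triangle PBA: PA² = 12² + 12² − 2·12·12·cos(90°) = 288, so PA = 12·√2.
Step 2: By the inverse law of cosines on triangle APB: cos(∠APB) = ((12·√2)² + 12² − 12²) / (2·12·√2·12) = 288/407.29 = 0.7071, so ∠APB = 45°.

Therefore, the measure of angle ∠APB = 45°.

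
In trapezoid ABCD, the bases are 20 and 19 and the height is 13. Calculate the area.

Area of a trapezoid = (base1 + base2) * height / 2
Area = (20 + 19) * 13 / 2
Area = 39 * 13 / 2
Area = 507 / 2
Area = 507/2

507/2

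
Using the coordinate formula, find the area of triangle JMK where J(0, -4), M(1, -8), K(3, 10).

Using the Shoelace formula for a triangle:
Area = (1/2)|x0(y1 - y2) + x1(y2 - y0) + x2(y0 - y1)|
Area = (1/2)|0(-8 - 10) + 1(10 - -4) + 3(-4 - -8)|
Area = (1/2)|0 + 14 + 12|
Area = (1/2)|26|
Area = (1/2)(26)
Area = 13

13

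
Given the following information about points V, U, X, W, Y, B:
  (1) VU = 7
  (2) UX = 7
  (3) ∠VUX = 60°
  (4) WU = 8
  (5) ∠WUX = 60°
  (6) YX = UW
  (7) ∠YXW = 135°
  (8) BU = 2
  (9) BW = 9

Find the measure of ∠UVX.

Step 1: By the law of cosines on triangle VUX: VX² = 7² + 7² − 2·7·7·cos(60°) = 49, so VX = 7.
Step 2: By the inverse law of cosines on triangle UVX: cos(∠UVX) = (7² + 7² − 7²) / (2·7·7) = 49/98 = 0.5, so ∠UVX = 60°.

Therefore, the measure of angle ∠UVX = 60°.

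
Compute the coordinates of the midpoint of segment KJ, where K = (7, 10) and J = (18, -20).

M = ((x₁ + x₂)/2, (y₁ + y₂)/2)
= ((7 + 18)/2, (10 + -20)/2)
= (25/2, -10/2) = (25/2, -5)

(25/2, -5)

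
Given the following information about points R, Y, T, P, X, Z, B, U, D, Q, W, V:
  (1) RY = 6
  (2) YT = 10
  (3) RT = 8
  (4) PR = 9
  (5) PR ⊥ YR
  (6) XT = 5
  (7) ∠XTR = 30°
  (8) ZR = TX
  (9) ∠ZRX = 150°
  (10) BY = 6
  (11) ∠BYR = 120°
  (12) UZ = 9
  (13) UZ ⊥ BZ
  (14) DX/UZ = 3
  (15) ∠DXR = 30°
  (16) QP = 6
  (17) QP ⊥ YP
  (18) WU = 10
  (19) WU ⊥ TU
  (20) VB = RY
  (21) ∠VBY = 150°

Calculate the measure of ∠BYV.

From the given relations: VB = RY = 6.
Step 1: By the law of cosines on triangle YBV: YV² = 6² + 6² − 2·6·6·cos(150°) = 134.35, so YV ≈ 11.59.
Step 2: By the inverse law of cosines on triangle BYV: cos(∠BYV) = (6² + 11.59² − 6²) / (2·6·11.59) = 134.35/139.09 = 0.9659, so ∠BYV = 15°.

Therefore, the measure of angle ∠BYV = 15°.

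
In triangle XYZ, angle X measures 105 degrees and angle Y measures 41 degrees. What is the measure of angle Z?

The interior angles sum to 180°: angle Z = 180 - 105 - 41 = 34°.
The triangle is obtuse (angles 105°, 41°, 34°).

34 degrees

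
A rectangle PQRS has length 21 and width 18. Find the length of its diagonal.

d = sqrt(21^2 + 18^2) = sqrt(765) = 3*sqrt(85)

3*sqrt(85)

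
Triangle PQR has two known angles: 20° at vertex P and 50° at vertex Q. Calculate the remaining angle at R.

By the triangle angle sum property, the three interior angles of any triangle add up to 180°.
We know angle P = 20° and angle Q = 50°, so their sum is 70°.
Therefore angle R = 180° - 70° = 110°.

110 degrees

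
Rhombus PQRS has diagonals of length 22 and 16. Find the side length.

Half-diagonals are 11 and 8. side = sqrt(11^2 + 8^2) = sqrt(185)

sqrt(185)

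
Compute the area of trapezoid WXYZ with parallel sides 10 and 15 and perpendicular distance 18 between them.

Area of a trapezoid = (base1 + base2) * height / 2
Area = (10 + 15) * 18 / 2
Area = 25 * 18 / 2
Area = 450 / 2
Area = 225

225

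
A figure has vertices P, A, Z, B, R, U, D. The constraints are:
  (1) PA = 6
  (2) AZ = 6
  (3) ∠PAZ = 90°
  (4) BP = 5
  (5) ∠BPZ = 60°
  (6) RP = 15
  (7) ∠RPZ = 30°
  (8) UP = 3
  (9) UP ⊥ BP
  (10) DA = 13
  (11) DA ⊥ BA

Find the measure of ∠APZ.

Step 1: By the law of cosines on triangle PAZ: PZ² = 6² + 6² − 2·6·6·cos(90°) = 72, so PZ = 6·√2.
Step 2: By the inverse law of cosines on triangle APZ: cos(∠APZ) = (6² + (6·√2)² − 6²) / (2·6·6·√2) = 72/101.82 = 0.7071, so ∠APZ = 45°.

Therefore, the measure of angle ∠APZ = 45°.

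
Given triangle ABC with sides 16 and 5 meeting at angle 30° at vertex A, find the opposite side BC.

By the law of cosines: BC^2 = AB^2 + AC^2 - 2*AB*AC*cos(A)
BC^2 = 16^2 + 5^2 - 2*16*5*cos(30°)
BC^2 = 256 + 25 - 160*(sqrt(3)/2)
BC^2 = 281 - 80*sqrt(3)
BC = sqrt(281 - 80*sqrt(3))

sqrt(281 - 80*sqrt(3))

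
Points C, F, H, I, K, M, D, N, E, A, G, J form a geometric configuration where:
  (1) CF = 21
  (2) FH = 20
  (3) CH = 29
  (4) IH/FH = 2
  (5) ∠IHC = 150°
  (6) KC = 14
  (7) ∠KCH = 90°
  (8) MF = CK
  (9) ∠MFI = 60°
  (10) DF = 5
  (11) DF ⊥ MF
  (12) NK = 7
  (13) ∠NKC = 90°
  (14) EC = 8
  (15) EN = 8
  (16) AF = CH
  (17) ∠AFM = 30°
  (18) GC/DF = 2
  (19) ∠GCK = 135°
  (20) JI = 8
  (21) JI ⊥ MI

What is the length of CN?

Step 1: By the law of cosines on triangle CKN: CN² = 14² + 7² − 2·14·7·cos(90°) = 245, so CN = 7·√5.

Therefore, the length of CN = 7·√5.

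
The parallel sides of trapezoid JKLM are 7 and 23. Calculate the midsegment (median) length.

The midsegment (median) of a trapezoid connects the midpoints of the non-parallel sides.
Its length is the average of the two bases: (7 + 23) / 2 = 15.

15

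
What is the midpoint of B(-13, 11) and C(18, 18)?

The midpoint is the point halfway along the segment.
Move half the horizontal distance: -13 + (18 - -13)/2 = -13 + 31/2 = 5/2
Move half the vertical distance: 11 + (18 - 11)/2 = 11 + 7/2 = 29/2
Midpoint = (5/2, 29/2)

(5/2, 29/2)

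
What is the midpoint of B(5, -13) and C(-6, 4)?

The midpoint is the average of the coordinates:
x: (5 + -6)/2 = -1/2
y: (-13 + 4)/2 = -9/2
Midpoint = (-1/2, -9/2)

(-1/2, -9/2)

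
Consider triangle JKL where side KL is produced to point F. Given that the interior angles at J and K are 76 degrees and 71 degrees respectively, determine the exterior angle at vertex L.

By the exterior angle theorem, an exterior angle of a triangle equals the sum of the two remote interior angles.
Exterior angle = angle J + angle K
Exterior angle = 76 + 71 = 147 degrees

147 degrees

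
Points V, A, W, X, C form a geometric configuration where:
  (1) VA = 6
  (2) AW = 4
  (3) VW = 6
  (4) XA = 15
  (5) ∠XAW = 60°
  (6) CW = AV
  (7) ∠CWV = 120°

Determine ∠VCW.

From the given relations: CW = AV = 6.
Step 1: By the law of cosines on triangle CWV: CV² = 6² + 6² − 2·6·6·cos(120°) = 108, so CV = 6·√3.
Step 2: By the inverse law of cosines on triangle VCW: cos(∠VCW) = ((6·√3)² + 6² − 6²) / (2·6·√3·6) = 108/124.71 = 0.866, so ∠VCW = 30°.

Therefore, the measure of angle ∠VCW = 30°.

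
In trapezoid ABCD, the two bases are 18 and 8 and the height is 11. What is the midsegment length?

The midsegment of a trapezoid = (base1 + base2) / 2
midsegment = (18 + 8) / 2
midsegment = 26 / 2
midsegment = 13

13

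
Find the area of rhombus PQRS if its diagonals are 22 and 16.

Area = (22 * 16) / 2 = 352 / 2 = 176

176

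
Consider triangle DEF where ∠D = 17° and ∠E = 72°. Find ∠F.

Let angle F = x. Then 17 + 72 + x = 180.
x = 180 - 89 = 91 degrees.

91 degrees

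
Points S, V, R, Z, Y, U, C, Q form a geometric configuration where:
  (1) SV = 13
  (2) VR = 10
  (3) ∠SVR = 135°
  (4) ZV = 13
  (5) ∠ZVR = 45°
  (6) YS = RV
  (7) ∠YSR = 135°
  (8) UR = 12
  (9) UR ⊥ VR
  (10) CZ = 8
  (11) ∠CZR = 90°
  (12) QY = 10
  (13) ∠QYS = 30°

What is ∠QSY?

From the given relations: YS = RV = 10.
Step 1: By the law of cosines on triangle SYQ: SQ² = 10² + 10² − 2·10·10·cos(30°) = 26.79, so SQ ≈ 5.18.
Step 2: By the inverse law of cosines on triangle QSY: cos(∠QSY) = (5.18² + 10² − 10²) / (2·5.18·10) = 26.79/103.53 = 0.2588, so ∠QSY = 75°.

Therefore, the measure of angle ∠QSY = 75°.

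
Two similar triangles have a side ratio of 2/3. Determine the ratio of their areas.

Area scales with the square of linear dimensions. If every length is multiplied by 2/3, then the area is multiplied by (2/3)^2 = 4/9.
The area ratio is 4:9.

4:9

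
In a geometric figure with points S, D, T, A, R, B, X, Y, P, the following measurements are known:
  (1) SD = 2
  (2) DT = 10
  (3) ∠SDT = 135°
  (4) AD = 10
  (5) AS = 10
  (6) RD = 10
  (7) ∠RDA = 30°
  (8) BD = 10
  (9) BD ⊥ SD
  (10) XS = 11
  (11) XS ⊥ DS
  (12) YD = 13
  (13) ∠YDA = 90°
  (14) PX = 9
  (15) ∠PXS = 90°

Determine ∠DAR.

Step 1: By the law of cosines on triangle ADR: AR² = 10² + 10² − 2·10·10·cos(30°) = 26.79, so AR ≈ 5.18.
Step 2: By the inverse law of cosines on triangle DAR: cos(∠DAR) = (10² + 5.18² − 10²) / (2·10·5.18) = 26.79/103.53 = 0.2588, so ∠DAR = 75°.

Therefore, the measure of angle ∠DAR = 75°.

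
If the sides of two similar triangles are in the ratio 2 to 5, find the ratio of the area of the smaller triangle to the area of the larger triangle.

Area scales with the square of linear dimensions. If every length is multiplied by 2/5, then the area is multiplied by (2/5)^2 = 4/25.
The area ratio is 4:25.

4:25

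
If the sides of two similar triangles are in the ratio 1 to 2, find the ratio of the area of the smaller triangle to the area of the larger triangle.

Area ratio = (side ratio)^2 = (1/2)^2 = 1:4.

1:4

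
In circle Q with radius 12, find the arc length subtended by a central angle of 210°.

The full circumference is 2πr = 2π(12) = 24*pi.
The arc spans 210° out of 360°, which is a fraction of 7/12.
Arc length = 24*pi × 7/12 = 14*pi.

14*pi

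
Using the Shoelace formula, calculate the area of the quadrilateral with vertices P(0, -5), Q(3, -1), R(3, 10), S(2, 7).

Using the Shoelace formula for a quadrilateral (vertices in order):
Area = (1/2)|sum of (x_i * y_(i+1) - x_(i+1) * y_i)|
Terms: (0*-1 - 3*-5) = 15, (3*10 - 3*-1) = 33, (3*7 - 2*10) = 1, (2*-5 - 0*7) = -10
Sum = 39
Area = (1/2)(39) = 39/2

39/2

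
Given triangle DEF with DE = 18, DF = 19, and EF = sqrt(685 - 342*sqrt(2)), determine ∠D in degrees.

cos(D) = (18² + 19² - (sqrt(685 - 342*sqrt(2)))²) / (2 × 18 × 19) = sqrt(2)/2, so D = arccos(sqrt(2)/2) = 45°.

45°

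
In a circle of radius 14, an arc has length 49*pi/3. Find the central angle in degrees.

Arc length L = 2πr × θ/360, so θ = 360L / (2πr).
θ = 360 × 49*pi/3 / (2π × 14)
θ = 210°
θ = 210°

210°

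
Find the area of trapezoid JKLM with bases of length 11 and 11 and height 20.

Area = (11 + 11) * 20 / 2 = 440 / 2 = 220

220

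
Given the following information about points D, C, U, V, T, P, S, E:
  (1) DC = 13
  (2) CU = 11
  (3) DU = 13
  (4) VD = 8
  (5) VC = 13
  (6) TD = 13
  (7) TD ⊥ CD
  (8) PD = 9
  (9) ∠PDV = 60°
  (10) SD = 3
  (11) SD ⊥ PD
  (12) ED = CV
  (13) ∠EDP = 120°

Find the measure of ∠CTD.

Step 1: By the law of cosines on triangle TDC: TC² = 13² + 13² − 2·13·13·cos(90°) = 338, so TC = 13·√2.
Step 2: By the inverse law of cosines on triangle CTD: cos(∠CTD) = ((13·√2)² + 13² − 13²) / (2·13·√2·13) = 338/478 = 0.7071, so ∠CTD = 45°.

Therefore, the measure of angle ∠CTD = 45°.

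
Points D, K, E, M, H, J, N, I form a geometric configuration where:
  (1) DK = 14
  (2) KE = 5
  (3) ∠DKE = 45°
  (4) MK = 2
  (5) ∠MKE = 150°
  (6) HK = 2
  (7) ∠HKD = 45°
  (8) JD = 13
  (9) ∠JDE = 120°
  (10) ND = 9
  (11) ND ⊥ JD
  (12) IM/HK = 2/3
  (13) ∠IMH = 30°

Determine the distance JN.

Step 1: By the law of cosines on triangle JDN: JN² = 13² + 9² − 2·13·9·cos(90°) = 250, so JN = 5·√10.

Therefore, the length of JN = 5·√10.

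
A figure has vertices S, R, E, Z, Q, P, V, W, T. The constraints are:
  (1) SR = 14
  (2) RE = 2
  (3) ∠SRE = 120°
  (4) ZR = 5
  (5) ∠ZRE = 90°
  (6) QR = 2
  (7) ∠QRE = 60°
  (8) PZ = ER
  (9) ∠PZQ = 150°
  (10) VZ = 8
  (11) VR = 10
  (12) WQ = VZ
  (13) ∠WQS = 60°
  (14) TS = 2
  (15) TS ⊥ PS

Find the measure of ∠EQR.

Step 1: By the law of cosines on triangle QRE: QE² = 2² + 2² − 2·2·2·cos(60°) = 4, so QE = 2.
Step 2: By the inverse law of cosines on triangle EQR: cos(∠EQR) = (2² + 2² − 2²) / (2·2·2) = 4/8 = 0.5, so ∠EQR = 60°.

Therefore, the measure of angle ∠EQR = 60°.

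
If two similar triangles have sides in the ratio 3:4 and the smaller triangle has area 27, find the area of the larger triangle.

Area ratio = (3/4)^2 = 9/16. Area of the larger triangle = 27 * 16/9 = 48.

48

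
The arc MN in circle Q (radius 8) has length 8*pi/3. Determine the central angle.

θ = 360 × 8*pi/3 / (2π × 8) = 60° (rearranging arc length formula).

60°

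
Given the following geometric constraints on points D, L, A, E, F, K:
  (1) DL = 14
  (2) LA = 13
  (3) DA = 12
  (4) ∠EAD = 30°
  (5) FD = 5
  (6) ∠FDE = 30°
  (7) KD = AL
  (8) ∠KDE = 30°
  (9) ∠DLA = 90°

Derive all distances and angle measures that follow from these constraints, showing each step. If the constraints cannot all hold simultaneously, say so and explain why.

These constraints are not satisfiable: (1), (2) and (3) fix all three sides of triangle DLA, so by the law of cosines cos(∠DLA) = (14² + 13² − 12²) / (2·14·13) = 0.6071, i.e. ∠DLA ≈ 52.62°, which contradicts (9) ∠DLA = 90°. No planar figure meets all of them, so nothing further can be derived.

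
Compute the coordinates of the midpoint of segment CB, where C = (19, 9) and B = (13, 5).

The midpoint is the point halfway along the segment.
Move half the horizontal distance: 19 + (13 - 19)/2 = 19 + -6/2 = 16
Move half the vertical distance: 9 + (5 - 9)/2 = 9 + -4/2 = 7
Midpoint = (16, 7)

(16, 7)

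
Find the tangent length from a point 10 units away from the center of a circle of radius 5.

tangent = √(d² - r²) = √(10² - 5²) = √(100 - 25) = √75 = 5*sqrt(3)

5*sqrt(3)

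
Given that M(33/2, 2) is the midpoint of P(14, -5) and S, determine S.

Using the midpoint formula: M = ((x1 + x2)/2, (y1 + y2)/2)
We know M = (33/2, 2) and P = (14, -5)
For x: 33/2 = (14 + x2)/2, so x2 = 2*33/2 - 14 = 19
For y: 2 = (-5 + y2)/2, so y2 = 2*2 - -5 = 9
S = (19, 9)

(19, 9)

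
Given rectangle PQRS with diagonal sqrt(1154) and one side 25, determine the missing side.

b = sqrt(d^2 - a^2) = sqrt(1154 - 625) = sqrt(529) = 23

23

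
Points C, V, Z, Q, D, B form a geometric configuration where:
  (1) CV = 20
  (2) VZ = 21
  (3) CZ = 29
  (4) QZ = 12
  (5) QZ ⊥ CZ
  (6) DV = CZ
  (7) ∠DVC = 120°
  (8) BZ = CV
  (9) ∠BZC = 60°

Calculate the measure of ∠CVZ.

Step 1: By the inverse law of cosines on triangle CVZ: cos(∠CVZ) = (20² + 21² − 29²) / (2·20·21) = 0/840 = 0, so ∠CVZ = 90°.

Therefore, the measure of angle ∠CVZ = 90°.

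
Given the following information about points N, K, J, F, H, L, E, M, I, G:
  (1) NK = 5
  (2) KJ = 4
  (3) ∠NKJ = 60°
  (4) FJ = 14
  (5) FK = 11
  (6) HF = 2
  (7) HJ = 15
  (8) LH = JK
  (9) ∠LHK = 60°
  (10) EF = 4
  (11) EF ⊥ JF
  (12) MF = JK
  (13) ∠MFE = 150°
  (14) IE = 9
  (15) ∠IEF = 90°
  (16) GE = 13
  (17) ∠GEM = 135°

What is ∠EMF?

From the given relations: MF = JK = 4.
Step 1: By the law of cosines on triangle MFE: ME² = 4² + 4² − 2·4·4·cos(150°) = 59.71, so ME ≈ 7.73.
Step 2: By the inverse law of cosines on triangle EMF: cos(∠EMF) = (7.73² + 4² − 4²) / (2·7.73·4) = 59.71/61.82 = 0.9659, so ∠EMF = 15°.

Therefore, the measure of angle ∠EMF = 15°.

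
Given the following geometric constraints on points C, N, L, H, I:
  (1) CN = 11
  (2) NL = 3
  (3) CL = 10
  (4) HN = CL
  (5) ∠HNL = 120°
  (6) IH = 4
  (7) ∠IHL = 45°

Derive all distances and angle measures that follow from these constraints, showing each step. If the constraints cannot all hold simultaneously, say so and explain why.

The constraints are consistent.

From the given relations:
  HN = CL = 10

Step 1: From LN = 3, NH = 10, and ∠LNH = 120°, by the law of cosines:
  LH² = LN² + NH² - 2·LN·NH·cos(120°) = 9 + 100 + 30 = 139
  LH = √139

Step 2: From CL = 10, CN = 11, LN = 3, by the inverse law of cosines:
  cos(∠LCN) = (CL² + CN² - LN²) / (2·CL·CN)
  ∠LCN = 15.5°

Step 3: From NC = 11, NL = 3, CL = 10, by the inverse law of cosines:
  cos(∠CNL) = (NC² + NL² - CL²) / (2·NC·NL)
  ∠CNL = 62.96°

Step 4: From LC = 10, LN = 3, CN = 11, by the inverse law of cosines:
  cos(∠CLN) = (LC² + LN² - CN²) / (2·LC·LN)
  ∠CLN = 101.54°

Step 5: From LH = √139, HI = 4, and ∠LHI = 45°, by the law of cosines:
  LI² = LH² + HI² - 2·LH·HI·cos(45°) = 139 + 16 - 66.69 = 88.31
  LI ≈ 9.4

Step 6: From LH = √139, LN = 3, HN = 10, by the inverse law of cosines:
  cos(∠HLN) = (LH² + LN² - HN²) / (2·LH·LN)
  ∠HLN = 47.27°

Step 7: From HL = √139, HN = 10, LN = 3, by the inverse law of cosines:
  cos(∠LHN) = (HL² + HN² - LN²) / (2·HL·HN)
  ∠LHN = 12.73°

Step 8: From LH = √139, LI = 9.4, HI = 4, by the inverse law of cosines:
  cos(∠HLI) = (LH² + LI² - HI²) / (2·LH·LI)
  ∠HLI = 17.52°

Step 9: From IH = 4, IL = 9.4, HL = √139, by the inverse law of cosines:
  cos(∠HIL) = (IH² + IL² - HL²) / (2·IH·IL)
  ∠HIL = 117.48°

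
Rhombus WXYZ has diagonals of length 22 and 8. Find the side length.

Half-diagonals are 11 and 4. side = sqrt(11^2 + 4^2) = sqrt(137)

sqrt(137)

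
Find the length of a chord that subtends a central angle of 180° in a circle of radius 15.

Drop a perpendicular from the center to the chord, bisecting both the chord and the central angle.
Each half-chord = r sin(θ/2) = 15 sin(90°).
The full chord = 2 × 15 × sin(90°) = 30.

30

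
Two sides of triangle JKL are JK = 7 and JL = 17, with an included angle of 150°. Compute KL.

Law of cosines: KL^2 = 7^2 + 17^2 - 2(7)(17)cos(150°) = 119*sqrt(3) + 338, so KL = sqrt(119*sqrt(3) + 338).

sqrt(119*sqrt(3) + 338)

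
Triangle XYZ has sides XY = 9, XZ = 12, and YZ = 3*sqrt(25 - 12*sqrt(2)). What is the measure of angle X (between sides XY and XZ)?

By the inverse law of cosines: cos(X) = (XY² + XZ² - YZ²) / (2 × XY × XZ)
cos(X) = (9² + 12² - (3*sqrt(25 - 12*sqrt(2)))²) / (2 × 9 × 12)
cos(X) = (81 + 144 - (225 - 108*sqrt(2))) / 216
cos(X) = sqrt(2)/2
X = arccos(sqrt(2)/2) = 45°

45°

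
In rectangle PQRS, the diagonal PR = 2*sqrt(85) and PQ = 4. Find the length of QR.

The diagonal of a rectangle forms a right triangle with the two sides.
Rearranging the Pythagorean theorem: missing side = sqrt(d^2 - known^2).
= sqrt(340 - 16) = sqrt(324) = 18.

18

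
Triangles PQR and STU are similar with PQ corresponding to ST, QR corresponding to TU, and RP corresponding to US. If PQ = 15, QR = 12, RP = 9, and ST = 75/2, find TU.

k = 75/2/15 = 5/2. TU = 5/2 * 12 = 30.

30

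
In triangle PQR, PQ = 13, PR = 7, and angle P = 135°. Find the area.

Area = (1/2) * PQ * PR * sin(P)
Area = (1/2) * 13 * 7 * sin(135°)
Area = (1/2) * 13 * 7 * sqrt(2)/2
Area = 91*sqrt(2)/4

91*sqrt(2)/4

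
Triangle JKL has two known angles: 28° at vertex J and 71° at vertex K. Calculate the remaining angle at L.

The interior angles sum to 180°: angle L = 180 - 28 - 71 = 81°.
The triangle is acute (angles 28°, 71°, 81°).

81 degrees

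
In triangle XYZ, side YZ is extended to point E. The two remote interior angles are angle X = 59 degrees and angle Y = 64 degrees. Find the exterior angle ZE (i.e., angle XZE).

By the exterior angle theorem, an exterior angle of a triangle equals the sum of the two remote interior angles.
Exterior angle = angle X + angle Y
Exterior angle = 59 + 64 = 123 degrees

123 degrees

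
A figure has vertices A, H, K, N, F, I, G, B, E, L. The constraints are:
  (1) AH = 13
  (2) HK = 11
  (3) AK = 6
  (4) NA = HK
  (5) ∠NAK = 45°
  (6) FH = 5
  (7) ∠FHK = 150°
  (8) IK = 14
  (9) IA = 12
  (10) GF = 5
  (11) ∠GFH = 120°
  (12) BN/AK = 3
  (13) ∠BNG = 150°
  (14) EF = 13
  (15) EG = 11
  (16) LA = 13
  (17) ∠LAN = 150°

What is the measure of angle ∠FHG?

Step 1: By the law of cosines on triangle HFG: HG² = 5² + 5² − 2·5·5·cos(120°) = 75, so HG = 5·√3.
Step 2: By the inverse law of cosines on triangle FHG: cos(∠FHG) = (5² + (5·√3)² − 5²) / (2·5·5·√3) = 75/86.6 = 0.866, so ∠FHG = 30°.

Therefore, the measure of angle ∠FHG = 30°.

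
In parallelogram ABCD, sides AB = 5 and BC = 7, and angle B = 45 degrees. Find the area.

Area = a * b * sin(theta)
Area = 5 * 7 * sin(45 degrees)
Area = 35 * sqrt(2)/2
Area = 35*sqrt(2)/2

35*sqrt(2)/2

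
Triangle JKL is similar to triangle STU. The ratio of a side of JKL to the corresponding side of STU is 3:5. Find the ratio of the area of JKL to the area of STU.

Area ratio = (side ratio)^2 = (3/5)^2 = 9:25.

9:25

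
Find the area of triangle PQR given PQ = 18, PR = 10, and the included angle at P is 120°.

When two sides and the included angle are known, the area formula is (1/2)ab sin(C).
The height from one side to the opposite vertex is 10 sin(120°) = 5*sqrt(3).
Area = (1/2) * 18 * 5*sqrt(3) = 45*sqrt(3).

45*sqrt(3)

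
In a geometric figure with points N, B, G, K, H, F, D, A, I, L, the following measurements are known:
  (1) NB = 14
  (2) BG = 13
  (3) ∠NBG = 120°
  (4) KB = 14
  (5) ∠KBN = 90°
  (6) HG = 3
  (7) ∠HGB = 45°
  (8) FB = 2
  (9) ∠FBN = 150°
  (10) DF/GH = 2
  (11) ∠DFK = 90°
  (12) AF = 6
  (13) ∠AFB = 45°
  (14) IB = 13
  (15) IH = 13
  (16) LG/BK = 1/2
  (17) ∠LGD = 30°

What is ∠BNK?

Step 1: By the law of cosines on triangle NBK: NK² = 14² + 14² − 2·14·14·cos(90°) = 392, so NK = 14·√2.
Step 2: By the inverse law of cosines on triangle BNK: cos(∠BNK) = (14² + (14·√2)² − 14²) / (2·14·14·√2) = 392/554.37 = 0.7071, so ∠BNK = 45°.

Therefore, the measure of angle ∠BNK = 45°.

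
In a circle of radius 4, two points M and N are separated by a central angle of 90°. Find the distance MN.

Chord = 2(4) sin(45°) = 4*sqrt(2)

4*sqrt(2)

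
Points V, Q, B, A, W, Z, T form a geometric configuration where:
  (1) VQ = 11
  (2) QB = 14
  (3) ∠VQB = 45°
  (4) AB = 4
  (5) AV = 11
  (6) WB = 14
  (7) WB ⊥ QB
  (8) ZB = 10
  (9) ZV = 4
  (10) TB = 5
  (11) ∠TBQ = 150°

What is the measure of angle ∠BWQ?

Step 1: By the law of cosines on triangle WBQ: WQ² = 14² + 14² − 2·14·14·cos(90°) = 392, so WQ = 14·√2.
Step 2: By the inverse law of cosines on triangle BWQ: cos(∠BWQ) = (14² + (14·√2)² − 14²) / (2·14·14·√2) = 392/554.37 = 0.7071, so ∠BWQ = 45°.

Therefore, the measure of angle ∠BWQ = 45°.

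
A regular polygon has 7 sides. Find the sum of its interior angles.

The sum of interior angles of an n-sided polygon is (n - 2) * 180.
For n = 7: (7 - 2) * 180 = 5 * 180 = 900 degrees.

900 degrees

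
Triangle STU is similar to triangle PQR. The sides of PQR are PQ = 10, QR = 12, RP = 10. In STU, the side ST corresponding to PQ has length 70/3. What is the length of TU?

Similar triangles have proportional sides. Setting up the proportion:
ST / PQ = TU / QR
70/3 / 10 = TU / 12
TU = 12 * 70/3 / 10 = 28.

28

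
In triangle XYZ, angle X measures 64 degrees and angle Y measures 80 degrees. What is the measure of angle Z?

By the triangle angle sum property, the three interior angles of any triangle add up to 180°.
We know angle X = 64° and angle Y = 80°, so their sum is 144°.
Therefore angle Z = 180° - 144° = 36°.

36 degrees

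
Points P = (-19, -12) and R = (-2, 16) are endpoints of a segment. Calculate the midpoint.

The midpoint is the average of the coordinates:
x: (-19 + -2)/2 = -21/2
y: (-12 + 16)/2 = 2
Midpoint = (-21/2, 2)

(-21/2, 2)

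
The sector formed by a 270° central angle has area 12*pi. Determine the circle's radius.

The sector covers 270°/360° = 3/4 of the full circle.
Full circle area = 12*pi / 3/4 = 16*pi.
Since full area = πr², we get r² = 16*pi/π = 16, so r = 4.

4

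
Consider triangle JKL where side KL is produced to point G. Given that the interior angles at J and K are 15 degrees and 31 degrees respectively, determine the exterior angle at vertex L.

By the exterior angle theorem, an exterior angle of a triangle equals the sum of the two remote interior angles.
Exterior angle = angle J + angle K
Exterior angle = 15 + 31 = 46 degrees

46 degrees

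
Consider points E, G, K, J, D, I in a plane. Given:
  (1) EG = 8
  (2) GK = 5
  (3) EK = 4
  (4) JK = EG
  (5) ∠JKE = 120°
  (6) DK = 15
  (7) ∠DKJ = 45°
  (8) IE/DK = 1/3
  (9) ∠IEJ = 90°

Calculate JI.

From the given relations: JK = EG = 8; IE = 1/3·DK = 1/3·15 = 5.
Step 1: By the law of cosines on triangle EKJ: EJ² = 4² + 8² − 2·4·8·cos(120°) = 112, so EJ = 4·√7.
Step 2: By the law of cosines on triangle JEI: JI² = (4·√7)² + 5² − 2·4·√7·5·cos(90°) = 137, so JI = √137.

Therefore, the length of JI = √137.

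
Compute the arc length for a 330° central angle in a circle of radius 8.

Arc length = 2πr × θ/360
= 2π × 8 × 11/12
= 44*pi/3

44*pi/3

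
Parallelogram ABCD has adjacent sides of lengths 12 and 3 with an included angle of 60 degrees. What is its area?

The area of a parallelogram equals the product of two adjacent sides times the sine of the included angle.
This is because the height equals 3 * sin(60°) = 3*sqrt(3)/2.
Area = 12 * 3*sqrt(3)/2 = 18*sqrt(3)

18*sqrt(3)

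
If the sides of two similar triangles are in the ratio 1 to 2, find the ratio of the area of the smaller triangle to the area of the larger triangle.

The ratio of areas of similar triangles equals the square of the side ratio.
Side ratio = 1:2
Area ratio = (1/2)^2 = 1/4 = 1:4

1:4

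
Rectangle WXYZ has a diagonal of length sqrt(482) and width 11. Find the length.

b = sqrt(d^2 - a^2) = sqrt(482 - 121) = sqrt(361) = 19

19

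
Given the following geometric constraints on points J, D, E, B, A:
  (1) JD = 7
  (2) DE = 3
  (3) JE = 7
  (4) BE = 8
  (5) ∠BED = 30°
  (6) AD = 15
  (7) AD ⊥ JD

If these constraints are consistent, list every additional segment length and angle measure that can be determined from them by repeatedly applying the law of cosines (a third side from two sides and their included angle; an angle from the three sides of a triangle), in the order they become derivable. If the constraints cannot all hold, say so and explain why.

The constraints are consistent. Derivable facts, in order:
After 1 step:
- DB ≈ 5.61
- JA ≈ 16.55
- ∠DEJ = 77.63°
- ∠DJE = 24.75°
- ∠EDJ = 77.63°
After 2 steps:
- ∠AJD = 64.98°
- ∠BDE = 134.48°
- ∠DAJ = 25.02°
- ∠DBE = 15.52°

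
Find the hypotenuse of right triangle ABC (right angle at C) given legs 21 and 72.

AB = sqrt(21^2 + 72^2) = sqrt(5625) = 75

75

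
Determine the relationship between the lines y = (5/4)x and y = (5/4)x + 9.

Slope of line 1: m1 = 5/4
Slope of line 2: m2 = 5/4
Since m1 = m2 = 5/4, the lines are parallel.

Parallel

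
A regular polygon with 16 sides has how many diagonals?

The number of diagonals in an n-gon is n(n - 3)/2.
For n = 16: 16(16 - 3)/2 = 16 × 13 / 2 = 104.

104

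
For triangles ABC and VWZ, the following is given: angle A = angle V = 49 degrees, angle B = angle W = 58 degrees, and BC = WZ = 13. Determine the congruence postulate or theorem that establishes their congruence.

Consider the given information: angle A = angle V = 49 degrees, angle B = angle W = 58 degrees, and BC = WZ = 13
This is not SSS or SAS: SSS requires all three pairs of sides, but we don't have that. SAS requires two sides and the included angle between them.
The correct criterion is AAS. Two pairs of corresponding angles and a non-included side are equal (Angle-Angle-Side).

AAS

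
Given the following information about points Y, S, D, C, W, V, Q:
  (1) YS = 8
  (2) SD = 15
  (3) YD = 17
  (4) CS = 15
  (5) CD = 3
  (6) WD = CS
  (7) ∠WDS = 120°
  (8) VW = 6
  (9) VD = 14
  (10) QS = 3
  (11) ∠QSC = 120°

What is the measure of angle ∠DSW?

From the given relations: WD = CS = 15.
Step 1: By the law of cosines on triangle SDW: SW² = 15² + 15² − 2·15·15·cos(120°) = 675, so SW = 15·√3.
Step 2: By the inverse law of cosines on triangle DSW: cos(∠DSW) = (15² + (15·√3)² − 15²) / (2·15·15·√3) = 675/779.42 = 0.866, so ∠DSW = 30°.

Therefore, the measure of angle ∠DSW = 30°.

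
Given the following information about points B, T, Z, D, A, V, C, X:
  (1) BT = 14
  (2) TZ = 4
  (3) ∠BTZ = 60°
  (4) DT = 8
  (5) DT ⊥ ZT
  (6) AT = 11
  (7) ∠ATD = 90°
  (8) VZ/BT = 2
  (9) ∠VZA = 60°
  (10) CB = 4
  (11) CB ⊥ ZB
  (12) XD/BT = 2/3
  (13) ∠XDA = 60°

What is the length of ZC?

Step 1: By the law of cosines on triangle ZTB: ZB² = 4² + 14² − 2·4·14·cos(60°) = 156, so ZB = 2·√39.
Step 2: By the law of cosines on triangle ZBC: ZC² = (2·√39)² + 4² − 2·2·√39·4·cos(90°) = 172, so ZC = 2·√43.

Therefore, the length of ZC = 2·√43.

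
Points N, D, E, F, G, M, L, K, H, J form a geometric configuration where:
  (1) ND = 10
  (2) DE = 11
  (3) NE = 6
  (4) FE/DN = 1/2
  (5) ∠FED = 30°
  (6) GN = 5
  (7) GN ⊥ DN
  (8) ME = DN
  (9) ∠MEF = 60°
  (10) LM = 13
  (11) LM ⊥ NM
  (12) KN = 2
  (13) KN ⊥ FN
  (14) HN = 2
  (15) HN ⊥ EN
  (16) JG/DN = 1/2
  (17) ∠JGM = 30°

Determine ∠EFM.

From the given relations: FE = 1/2·DN = 1/2·10 = 5; ME = DN = 10.
Step 1: By the law of cosines on triangle FEM: FM² = 5² + 10² − 2·5·10·cos(60°) = 75, so FM = 5·√3.
Step 2: By the inverse law of cosines on triangle EFM: cos(∠EFM) = (5² + (5·√3)² − 10²) / (2·5·5·√3) = 0/86.6 = 0, so ∠EFM = 90°.

Therefore, the measure of angle ∠EFM = 90°.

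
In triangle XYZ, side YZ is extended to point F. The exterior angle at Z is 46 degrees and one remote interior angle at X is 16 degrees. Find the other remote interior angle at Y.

By the exterior angle theorem: exterior angle = sum of remote interior angles.
46 = 16 + angle Y
angle Y = 46 - 16 = 30 degrees

30 degrees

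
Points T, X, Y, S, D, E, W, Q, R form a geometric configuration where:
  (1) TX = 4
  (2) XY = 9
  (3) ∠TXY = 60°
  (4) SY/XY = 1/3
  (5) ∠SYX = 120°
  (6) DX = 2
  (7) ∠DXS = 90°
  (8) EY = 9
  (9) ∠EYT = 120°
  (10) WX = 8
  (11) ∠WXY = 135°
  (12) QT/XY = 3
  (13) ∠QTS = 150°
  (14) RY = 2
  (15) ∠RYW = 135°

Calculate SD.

From the given relations: SY = 1/3·XY = 1/3·9 = 3.
Step 1: By the law of cosines on triangle SYX: SX² = 3² + 9² − 2·3·9·cos(120°) = 117, so SX = 3·√13.
Step 2: By the law of cosines on triangle SXD: SD² = (3·√13)² + 2² − 2·3·√13·2·cos(90°) = 121, so SD = 11.

Therefore, the length of SD = 11.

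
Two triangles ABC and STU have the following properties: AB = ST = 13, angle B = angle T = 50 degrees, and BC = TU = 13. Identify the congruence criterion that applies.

Consider the given information: AB = ST = 13, angle B = angle T = 50 degrees, and BC = TU = 13
This is not ASA or HL: ASA requires two angles and the side between them. HL only applies to right triangles with matching hypotenuse and leg.
The correct criterion is SAS. Two pairs of corresponding sides and the included angle are equal (Side-Angle-Side).

SAS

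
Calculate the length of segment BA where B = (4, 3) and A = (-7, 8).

The horizontal distance is |-7 - 4| = 11 and the vertical distance is |8 - 3| = 5.
By the Pythagorean theorem, d = sqrt(11^2 + 5^2) = sqrt(146).

sqrt(146)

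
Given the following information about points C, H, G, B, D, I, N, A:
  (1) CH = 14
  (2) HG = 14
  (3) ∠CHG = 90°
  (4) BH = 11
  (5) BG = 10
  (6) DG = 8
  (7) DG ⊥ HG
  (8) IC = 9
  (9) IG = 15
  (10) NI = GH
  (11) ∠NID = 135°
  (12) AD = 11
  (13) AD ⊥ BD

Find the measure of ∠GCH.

Step 1: By the law of cosines on triangle CHG: CG² = 14² + 14² − 2·14·14·cos(90°) = 392, so CG = 14·√2.
Step 2: By the inverse law of cosines on triangle GCH: cos(∠GCH) = ((14·√2)² + 14² − 14²) / (2·14·√2·14) = 392/554.37 = 0.7071, so ∠GCH = 45°.

Therefore, the measure of angle ∠GCH = 45°.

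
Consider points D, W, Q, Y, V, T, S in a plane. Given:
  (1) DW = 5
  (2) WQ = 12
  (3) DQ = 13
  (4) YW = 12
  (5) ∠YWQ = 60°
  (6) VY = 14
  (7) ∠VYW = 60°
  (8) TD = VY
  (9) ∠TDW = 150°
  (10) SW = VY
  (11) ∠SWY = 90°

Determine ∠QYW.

Step 1: By the law of cosines on triangle YWQ: YQ² = 12² + 12² − 2·12·12·cos(60°) = 144, so YQ = 12.
Step 2: By the inverse law of cosines on triangle QYW: cos(∠QYW) = (12² + 12² − 12²) / (2·12·12) = 144/288 = 0.5, so ∠QYW = 60°.

Therefore, the measure of angle ∠QYW = 60°.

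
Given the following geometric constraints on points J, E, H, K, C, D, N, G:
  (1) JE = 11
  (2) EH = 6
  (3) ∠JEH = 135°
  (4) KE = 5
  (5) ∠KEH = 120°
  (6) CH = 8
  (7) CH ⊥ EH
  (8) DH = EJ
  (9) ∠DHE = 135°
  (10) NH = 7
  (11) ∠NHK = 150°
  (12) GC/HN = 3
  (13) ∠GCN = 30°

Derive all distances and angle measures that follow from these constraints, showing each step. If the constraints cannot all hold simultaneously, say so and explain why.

The constraints are consistent.

From the given relations:
  DH = EJ = 11
  GC = 3·HN = 3·7 = 21

Step 1: From JE = 11, EH = 6, and ∠JEH = 135°, by the law of cosines:
  JH² = JE² + EH² - 2·JE·EH·cos(135°) = 121 + 36 + 93.34 = 250.3
  JH ≈ 15.82

Step 2: From EH = 6, HC = 8, and ∠EHC = 90°, by the law of cosines:
  EC² = EH² + HC² - 2·EH·HC·cos(90°) = 36 + 64 - 0 = 100
  EC = 10

Step 3: From EH = 6, HD = 11, and ∠EHD = 135°, by the law of cosines:
  ED² = EH² + HD² - 2·EH·HD·cos(135°) = 36 + 121 + 93.34 = 250.3
  ED ≈ 15.82

Step 4: From HE = 6, EK = 5, and ∠HEK = 120°, by the law of cosines:
  HK² = HE² + EK² - 2·HE·EK·cos(120°) = 36 + 25 + 30 = 91
  HK = √91

Step 5: From KH = √91, HN = 7, and ∠KHN = 150°, by the law of cosines:
  KN² = KH² + HN² - 2·KH·HN·cos(150°) = 91 + 49 + 115.7 = 255.7
  KN ≈ 15.99

Step 6: From JE = 11, JH = 15.82, EH = 6, by the inverse law of cosines:
  cos(∠EJH) = (JE² + JH² - EH²) / (2·JE·JH)
  ∠EJH = 15.55°

Step 7: From EC = 10, EH = 6, CH = 8, by the inverse law of cosines:
  cos(∠CEH) = (EC² + EH² - CH²) / (2·EC·EH)
  ∠CEH = 53.13°

Step 8: From ED = 15.82, EH = 6, DH = 11, by the inverse law of cosines:
  cos(∠DEH) = (ED² + EH² - DH²) / (2·ED·EH)
  ∠DEH = 29.45°

Step 9: From HE = 6, HJ = 15.82, EJ = 11, by the inverse law of cosines:
  cos(∠EHJ) = (HE² + HJ² - EJ²) / (2·HE·HJ)
  ∠EHJ = 29.45°

Step 10: From HE = 6, HK = √91, EK = 5, by the inverse law of cosines:
  cos(∠EHK) = (HE² + HK² - EK²) / (2·HE·HK)
  ∠EHK = 27°

Step 11: From KE = 5, KH = √91, EH = 6, by the inverse law of cosines:
  cos(∠EKH) = (KE² + KH² - EH²) / (2·KE·KH)
  ∠EKH = 33°

Step 12: From CE = 10, CH = 8, EH = 6, by the inverse law of cosines:
  cos(∠ECH) = (CE² + CH² - EH²) / (2·CE·CH)
  ∠ECH = 36.87°

Step 13: From DE = 15.82, DH = 11, EH = 6, by the inverse law of cosines:
  cos(∠EDH) = (DE² + DH² - EH²) / (2·DE·DH)
  ∠EDH = 15.55°

Step 14: From KH = √91, KN = 15.99, HN = 7, by the inverse law of cosines:
  cos(∠HKN) = (KH² + KN² - HN²) / (2·KH·KN)
  ∠HKN = 12.64°

Step 15: From NH = 7, NK = 15.99, HK = √91, by the inverse law of cosines:
  cos(∠HNK) = (NH² + NK² - HK²) / (2·NH·NK)
  ∠HNK = 17.36°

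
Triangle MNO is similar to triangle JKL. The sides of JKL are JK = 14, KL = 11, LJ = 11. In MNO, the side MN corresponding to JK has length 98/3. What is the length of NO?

Since the triangles are similar, the ratio of corresponding sides is constant.
Scale factor k = MN / JK = 98/3 / 14 = 7/3
NO = k * KL = 7/3 * 11 = 77/3

77/3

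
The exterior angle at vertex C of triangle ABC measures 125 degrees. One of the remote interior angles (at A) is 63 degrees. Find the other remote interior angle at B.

The exterior angle theorem states that an exterior angle equals the sum of the two non-adjacent interior angles.
So 125 = 63 + angle B, which gives angle B = 125 - 63 = 62 degrees.

62 degrees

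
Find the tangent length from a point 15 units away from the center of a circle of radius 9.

The tangent, radius, and line from the external point to the center form a right triangle.
The right angle is where the tangent meets the radius.
By the Pythagorean theorem: tangent² + 9² = 15²
tangent² = 225 - 81 = 144
tangent = 12

12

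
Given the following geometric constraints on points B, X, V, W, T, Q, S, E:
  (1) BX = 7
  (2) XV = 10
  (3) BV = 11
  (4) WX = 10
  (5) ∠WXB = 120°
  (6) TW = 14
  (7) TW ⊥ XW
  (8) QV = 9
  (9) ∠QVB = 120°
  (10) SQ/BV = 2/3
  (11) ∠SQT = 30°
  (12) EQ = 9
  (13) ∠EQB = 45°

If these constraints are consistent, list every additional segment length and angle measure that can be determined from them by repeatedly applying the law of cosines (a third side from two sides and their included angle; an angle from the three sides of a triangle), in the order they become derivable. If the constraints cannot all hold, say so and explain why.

The constraints are consistent. Derivable facts, in order:
After 1 step:
- BQ ≈ 17.35
- BW ≈ 14.8
- XT = 2·√74
- ∠BVX = 38.57°
- ∠BXV = 78.46°
- ∠VBX = 62.96°
After 2 steps:
- BE ≈ 12.7
- ∠BQV = 33.3°
- ∠BWX = 24.18°
- ∠QBV = 26.7°
- ∠TXW = 54.46°
- ∠WBX = 35.82°
- ∠WTX = 35.54°
After 3 steps:
- ∠BEQ = 104.92°
- ∠EBQ = 30.08°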